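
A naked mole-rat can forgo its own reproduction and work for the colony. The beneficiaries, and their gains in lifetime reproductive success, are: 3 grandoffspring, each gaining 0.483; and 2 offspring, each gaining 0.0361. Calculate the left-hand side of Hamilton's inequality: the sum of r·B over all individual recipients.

0.39835

r to a grandoffspring = 0.25 (two parent–offspring links: r = (1/2)^2 = 1/4).
r to an offspring = 0.5 (one parent–offspring link: r = (1/2)^1 = 1/2).
Summing one r·B term per recipient: 3·0.25·0.483 + 2·0.5·0.0361 = 0.39835.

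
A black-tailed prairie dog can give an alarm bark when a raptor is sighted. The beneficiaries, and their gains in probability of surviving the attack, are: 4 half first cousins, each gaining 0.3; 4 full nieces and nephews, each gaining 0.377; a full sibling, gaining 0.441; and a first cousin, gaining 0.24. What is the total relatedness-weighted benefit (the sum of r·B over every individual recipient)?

0.7025

r to a half first cousin = 0.0625 (half first cousins share one grandparent — one path of length 4: r = (1/2)^4 = 1/16).
r to a full niece or nephew = 0.25 (full aunt/uncle↔niece/nephew: two paths of length 3 through the shared grandparent pair: r = 2·(1/2)^3 = 1/4).
r to a full sibling = 1/2 (full sibs share both parents — two paths of length 2: r = 2·(1/2)^2 = 1/2).
r to a first cousin = 1/8 (first cousins share one grandparent pair — two paths of length 4: r = 2·(1/2)^4 = 1/8).
Summing one r·B term per recipient: 4·0.0625·0.3 + 4·0.25·0.377 + 1·0.5·0.441 + 1·0.125·0.24 = 0.7025.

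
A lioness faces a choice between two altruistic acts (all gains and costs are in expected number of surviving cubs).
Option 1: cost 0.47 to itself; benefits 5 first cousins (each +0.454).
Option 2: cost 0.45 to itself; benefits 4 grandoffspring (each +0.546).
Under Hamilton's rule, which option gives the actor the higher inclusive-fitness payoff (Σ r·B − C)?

Option 1: r to a first cousin = 0.125.
Option 1: Σ r·B − C = (5·0.125·0.454) − 0.47 = -0.18625.
Option 2: r to a grandoffspring = 0.25.
Option 2: Σ r·B − C = (4·0.25·0.546) − 0.45 = 0.096.
Option 2 has the higher net inclusive-fitness payoff.

Option 2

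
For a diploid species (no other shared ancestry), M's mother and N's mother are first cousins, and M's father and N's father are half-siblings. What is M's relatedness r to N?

0.09375

Relatedness sums over independent paths through distinct common ancestors.
M and N are related in two ways: second cousins through their mothers (r = 1/32) and half first cousins through their fathers (r = 1/16).
r = 1/32 + 1/16 = 3/32 = 0.09375.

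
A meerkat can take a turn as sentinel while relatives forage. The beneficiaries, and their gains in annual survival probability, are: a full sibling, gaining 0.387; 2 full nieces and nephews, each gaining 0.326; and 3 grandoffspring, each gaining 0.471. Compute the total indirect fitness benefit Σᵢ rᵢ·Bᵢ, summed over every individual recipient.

r to a full sibling = 0.5 (full sibs share both parents — two paths of length 2: r = 2·(1/2)^2 = 1/2).
r to a full niece or nephew = 0.25 (full aunt/uncle↔niece/nephew: two paths of length 3 through the shared grandparent pair: r = 2·(1/2)^3 = 1/4).
r to a grandoffspring = 1/4 (two parent–offspring links: r = (1/2)^2 = 1/4).
Summing one r·B term per recipient: 1·0.5·0.387 + 2·0.25·0.326 + 3·0.25·0.471 = 0.70975.

0.70975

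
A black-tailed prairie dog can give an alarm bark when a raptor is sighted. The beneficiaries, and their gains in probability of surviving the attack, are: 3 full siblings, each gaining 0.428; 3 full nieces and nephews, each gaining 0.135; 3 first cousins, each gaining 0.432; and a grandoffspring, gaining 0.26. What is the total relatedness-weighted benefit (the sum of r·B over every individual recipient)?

0.97025

r to a full sibling = 0.5 (full sibs share both parents — two paths of length 2: r = 2·(1/2)^2 = 1/2).
r to a full niece or nephew = 1/4 (full aunt/uncle↔niece/nephew: two paths of length 3 through the shared grandparent pair: r = 2·(1/2)^3 = 1/4).
r to a first cousin = 0.125 (first cousins share one grandparent pair — two paths of length 4: r = 2·(1/2)^4 = 1/8).
r to a grandoffspring = 1/4 (two parent–offspring links: r = (1/2)^2 = 1/4).
Summing one r·B term per recipient: 3·0.5·0.428 + 3·0.25·0.135 + 3·0.125·0.432 + 1·0.25·0.26 = 0.97025.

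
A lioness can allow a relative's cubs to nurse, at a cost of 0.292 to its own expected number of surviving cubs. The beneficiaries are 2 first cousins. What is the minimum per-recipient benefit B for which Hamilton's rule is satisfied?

r to a first cousin = 1/8 (first cousins share one grandparent pair — two paths of length 4: r = 2·(1/2)^4 = 1/8).
Hamilton's rule with n recipients of equal r: n·r·B > C, so B > C/(n·r) = 0.292/(2·0.125) = 1.168.

1.168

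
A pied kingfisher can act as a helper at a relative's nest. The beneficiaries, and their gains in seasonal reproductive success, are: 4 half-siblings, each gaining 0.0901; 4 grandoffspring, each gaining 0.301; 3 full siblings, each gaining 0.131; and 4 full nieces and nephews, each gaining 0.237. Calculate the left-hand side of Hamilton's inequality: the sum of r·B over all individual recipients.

r to a half-sibling = 1/4 (half-sibs share one parent — one path of length 2: r = (1/2)^2 = 1/4).
r to a grandoffspring = 0.25 (two parent–offspring links: r = (1/2)^2 = 1/4).
r to a full sibling = 0.5 (full sibs share both parents — two paths of length 2: r = 2·(1/2)^2 = 1/2).
r to a full niece or nephew = 1/4 (full aunt/uncle↔niece/nephew: two paths of length 3 through the shared grandparent pair: r = 2·(1/2)^3 = 1/4).
Summing one r·B term per recipient: 4·0.25·0.0901 + 4·0.25·0.301 + 3·0.5·0.131 + 4·0.25·0.237 = 0.8246.

0.8246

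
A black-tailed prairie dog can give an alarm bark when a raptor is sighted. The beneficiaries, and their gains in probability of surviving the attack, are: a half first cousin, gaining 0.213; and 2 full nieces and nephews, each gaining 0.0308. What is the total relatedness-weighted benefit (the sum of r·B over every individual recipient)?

r to a half first cousin = 1/16 (half first cousins share one grandparent — one path of length 4: r = (1/2)^4 = 1/16).
r to a full niece or nephew = 0.25 (full aunt/uncle↔niece/nephew: two paths of length 3 through the shared grandparent pair: r = 2·(1/2)^3 = 1/4).
Summing one r·B term per recipient: 1·0.0625·0.213 + 2·0.25·0.0308 = 0.0287125.

0.0287125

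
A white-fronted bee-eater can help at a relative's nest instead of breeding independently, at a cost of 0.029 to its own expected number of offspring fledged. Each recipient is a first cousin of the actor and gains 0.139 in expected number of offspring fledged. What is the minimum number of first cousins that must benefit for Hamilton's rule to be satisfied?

2

r to a first cousin = 0.125 (first cousins share one grandparent pair — two paths of length 4: r = 2·(1/2)^4 = 1/8).
Hamilton's rule: n·r·B > C  ⇒  n > C/(r·B) = 0.029/(0.125·0.139) = 1.669.
The smallest integer exceeding 1.669 is 2.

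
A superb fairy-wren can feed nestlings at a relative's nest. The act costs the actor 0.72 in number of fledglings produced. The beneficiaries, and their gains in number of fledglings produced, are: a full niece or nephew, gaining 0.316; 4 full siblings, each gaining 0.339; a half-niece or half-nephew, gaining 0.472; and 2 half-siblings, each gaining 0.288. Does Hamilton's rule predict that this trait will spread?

Hamilton's rule: the trait is favored when the sum of r·B over every recipient exceeds the actor's cost C.
r to a full niece or nephew = 0.25 (full aunt/uncle↔niece/nephew: two paths of length 3 through the shared grandparent pair: r = 2·(1/2)^3 = 1/4).
r to a full sibling = 1/2 (full sibs share both parents — two paths of length 2: r = 2·(1/2)^2 = 1/2).
r to a half-niece or half-nephew = 1/8 (half-aunt/uncle↔niece/nephew: one path of length 3: r = (1/2)^3 = 1/8).
r to a half-sibling = 0.25 (half-sibs share one parent — one path of length 2: r = (1/2)^2 = 1/4).
Summing one r·B term per recipient: 1·0.25·0.316 + 4·0.5·0.339 + 1·0.125·0.472 + 2·0.25·0.288 = 0.96.
0.96 > 0.72: the indirect benefit exceeds the cost.

Yes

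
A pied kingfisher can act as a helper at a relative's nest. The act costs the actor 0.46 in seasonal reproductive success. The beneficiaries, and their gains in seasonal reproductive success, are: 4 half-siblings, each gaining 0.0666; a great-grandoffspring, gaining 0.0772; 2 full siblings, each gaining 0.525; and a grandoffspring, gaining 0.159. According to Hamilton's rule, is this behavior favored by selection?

Hamilton's rule: the trait is favored when the sum of r·B over every recipient exceeds the actor's cost C.
r to a half-sibling = 0.25 (half-sibs share one parent — one path of length 2: r = (1/2)^2 = 1/4).
r to a great-grandoffspring = 0.125 (three parent–offspring links: r = (1/2)^3 = 1/8).
r to a full sibling = 0.5 (full sibs share both parents — two paths of length 2: r = 2·(1/2)^2 = 1/2).
r to a grandoffspring = 0.25 (two parent–offspring links: r = (1/2)^2 = 1/4).
Summing one r·B term per recipient: 4·0.25·0.0666 + 1·0.125·0.0772 + 2·0.5·0.525 + 1·0.25·0.159 = 0.641.
0.641 > 0.46: the indirect benefit exceeds the cost.

Yes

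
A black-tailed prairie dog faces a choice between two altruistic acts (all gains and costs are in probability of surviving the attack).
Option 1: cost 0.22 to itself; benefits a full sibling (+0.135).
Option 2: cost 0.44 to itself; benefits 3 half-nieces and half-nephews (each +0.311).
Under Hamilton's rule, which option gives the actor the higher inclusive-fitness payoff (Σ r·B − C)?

Option 1

Option 1: r to a full sibling = 0.5.
Option 1: Σ r·B − C = (1·0.5·0.135) − 0.22 = -0.1525.
Option 2: r to a half-niece or half-nephew = 0.125.
Option 2: Σ r·B − C = (3·0.125·0.311) − 0.44 = -0.323375.
Option 1 has the higher net inclusive-fitness payoff.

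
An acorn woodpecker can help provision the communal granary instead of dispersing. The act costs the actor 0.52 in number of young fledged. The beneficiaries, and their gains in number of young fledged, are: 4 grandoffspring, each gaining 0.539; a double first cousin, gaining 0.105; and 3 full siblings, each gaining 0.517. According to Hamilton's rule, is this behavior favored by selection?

Yes

Hamilton's rule: the trait is favored when the sum of r·B over every recipient exceeds the actor's cost C.
r to a grandoffspring = 0.25 (two parent–offspring links: r = (1/2)^2 = 1/4).
r to a double first cousin = 0.25 (double first cousins share both grandparent pairs — four paths of length 4: r = 4·(1/2)^4 = 1/4).
r to a full sibling = 1/2 (full sibs share both parents — two paths of length 2: r = 2·(1/2)^2 = 1/2).
Summing one r·B term per recipient: 4·0.25·0.539 + 1·0.25·0.105 + 3·0.5·0.517 = 1.34075.
1.34075 > 0.52: the indirect benefit exceeds the cost.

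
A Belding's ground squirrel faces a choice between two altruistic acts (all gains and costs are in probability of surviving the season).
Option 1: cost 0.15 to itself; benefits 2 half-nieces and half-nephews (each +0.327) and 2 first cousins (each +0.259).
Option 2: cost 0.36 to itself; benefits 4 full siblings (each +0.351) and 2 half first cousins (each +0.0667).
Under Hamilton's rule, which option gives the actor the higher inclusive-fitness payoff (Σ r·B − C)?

Option 2

Option 1: r to a half-niece or half-nephew = 0.125.
Option 1: r to a first cousin = 0.125.
Option 1: Σ r·B − C = (2·0.125·0.327 + 2·0.125·0.259) − 0.15 = -0.0035.
Option 2: r to a full sibling = 0.5.
Option 2: r to a half first cousin = 0.0625.
Option 2: Σ r·B − C = (4·0.5·0.351 + 2·0.0625·0.0667) − 0.36 = 0.3503375.
Option 2 has the higher net inclusive-fitness payoff.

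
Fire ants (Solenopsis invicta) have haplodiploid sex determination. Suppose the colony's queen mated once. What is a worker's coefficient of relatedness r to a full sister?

Haplodiploid full sisters inherit their father's entire haploid genome identically (contributing 1/2) and on average half of their mother's contribution (1/2 · 1/2 = 1/4); r = 1/2 + 1/4 = 3/4.

0.75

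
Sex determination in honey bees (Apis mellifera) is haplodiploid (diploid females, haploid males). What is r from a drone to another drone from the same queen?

0.5

Haploid brothers each carry a random half of the queen's diploid genome, so on average they share half: r = 1/2.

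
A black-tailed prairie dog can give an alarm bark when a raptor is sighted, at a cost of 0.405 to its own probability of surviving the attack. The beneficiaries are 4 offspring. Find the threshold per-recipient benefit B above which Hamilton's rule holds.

r to an offspring = 0.5 (one parent–offspring link: r = (1/2)^1 = 1/2).
Hamilton's rule with n recipients of equal r: n·r·B > C, so B > C/(n·r) = 0.405/(4·0.5) = 0.2025.

0.2025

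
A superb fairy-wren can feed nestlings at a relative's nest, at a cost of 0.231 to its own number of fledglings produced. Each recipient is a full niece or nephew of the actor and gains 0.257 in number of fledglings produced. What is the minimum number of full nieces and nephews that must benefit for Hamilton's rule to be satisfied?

r to a full niece or nephew = 0.25 (full aunt/uncle↔niece/nephew: two paths of length 3 through the shared grandparent pair: r = 2·(1/2)^3 = 1/4).
Hamilton's rule: n·r·B > C  ⇒  n > C/(r·B) = 0.231/(0.25·0.257) = 3.595.
The smallest integer exceeding 3.595 is 4.

4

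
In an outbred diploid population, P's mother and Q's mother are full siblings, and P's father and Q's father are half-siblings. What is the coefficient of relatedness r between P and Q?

Relatedness sums over independent paths through distinct common ancestors.
P and Q are related in two ways: first cousins through their mothers (r = 1/8) and half first cousins through their fathers (r = 1/16).
r = 1/8 + 1/16 = 0.1875.

0.1875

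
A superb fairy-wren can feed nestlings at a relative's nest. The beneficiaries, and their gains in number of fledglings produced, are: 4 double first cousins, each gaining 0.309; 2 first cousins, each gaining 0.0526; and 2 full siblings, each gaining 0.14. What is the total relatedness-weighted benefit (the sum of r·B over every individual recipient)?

0.46215

r to a double first cousin = 1/4 (double first cousins share both grandparent pairs — four paths of length 4: r = 4·(1/2)^4 = 1/4).
r to a first cousin = 0.125 (first cousins share one grandparent pair — two paths of length 4: r = 2·(1/2)^4 = 1/8).
r to a full sibling = 1/2 (full sibs share both parents — two paths of length 2: r = 2·(1/2)^2 = 1/2).
Summing one r·B term per recipient: 4·0.25·0.309 + 2·0.125·0.0526 + 2·0.5·0.14 = 0.46215.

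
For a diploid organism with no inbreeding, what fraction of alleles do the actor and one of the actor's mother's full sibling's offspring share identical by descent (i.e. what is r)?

Each parent–offspring link contributes a factor of 1/2, and independent paths through distinct common ancestors add.
First cousins share one grandparent pair — two paths of length 4: r = 2·(1/2)^4 = 1/8.

0.125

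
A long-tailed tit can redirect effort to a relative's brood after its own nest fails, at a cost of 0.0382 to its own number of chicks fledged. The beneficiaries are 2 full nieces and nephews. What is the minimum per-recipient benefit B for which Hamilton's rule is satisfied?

r to a full niece or nephew = 1/4 (full aunt/uncle↔niece/nephew: two paths of length 3 through the shared grandparent pair: r = 2·(1/2)^3 = 1/4).
Hamilton's rule with n recipients of equal r: n·r·B > C, so B > C/(n·r) = 0.0382/(2·0.25) = 0.0764.

0.0764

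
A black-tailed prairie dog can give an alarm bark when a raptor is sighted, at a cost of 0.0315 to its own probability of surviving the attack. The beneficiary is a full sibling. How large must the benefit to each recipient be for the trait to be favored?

0.063

r to a full sibling = 0.5 (full sibs share both parents — two paths of length 2: r = 2·(1/2)^2 = 1/2).
Hamilton's rule with n recipients of equal r: n·r·B > C, so B > C/(n·r) = 0.0315/(1·0.5) = 0.063.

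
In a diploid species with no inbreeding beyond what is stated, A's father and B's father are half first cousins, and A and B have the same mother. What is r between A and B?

Independent pedigree routes through distinct common ancestors add.
A and B are related in two ways: half second cousins through their fathers (r = 1/64) and half-sibs through their shared mother (r = 1/4).
r = 1/64 + 1/4 = 17/64 = 0.265625.

0.265625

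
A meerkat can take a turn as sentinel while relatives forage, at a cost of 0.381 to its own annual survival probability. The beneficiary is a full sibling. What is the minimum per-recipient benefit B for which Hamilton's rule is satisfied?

0.762

r to a full sibling = 1/2 (full sibs share both parents — two paths of length 2: r = 2·(1/2)^2 = 1/2).
Hamilton's rule with n recipients of equal r: n·r·B > C, so B > C/(n·r) = 0.381/(1·0.5) = 0.762.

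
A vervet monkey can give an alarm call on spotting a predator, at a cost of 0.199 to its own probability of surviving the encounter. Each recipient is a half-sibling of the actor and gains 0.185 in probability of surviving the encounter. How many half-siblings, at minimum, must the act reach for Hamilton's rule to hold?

5

r to a half-sibling = 1/4 (half-sibs share one parent — one path of length 2: r = (1/2)^2 = 1/4).
Hamilton's rule: n·r·B > C  ⇒  n > C/(r·B) = 0.199/(0.25·0.185) = 4.303.
The smallest integer exceeding 4.303 is 5.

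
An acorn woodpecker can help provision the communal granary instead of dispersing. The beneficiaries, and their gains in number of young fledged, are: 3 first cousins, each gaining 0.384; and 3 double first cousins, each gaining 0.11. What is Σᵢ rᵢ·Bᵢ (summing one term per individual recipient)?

0.2265

r to a first cousin = 1/8 (first cousins share one grandparent pair — two paths of length 4: r = 2·(1/2)^4 = 1/8).
r to a double first cousin = 0.25 (double first cousins share both grandparent pairs — four paths of length 4: r = 4·(1/2)^4 = 1/4).
Summing one r·B term per recipient: 3·0.125·0.384 + 3·0.25·0.11 = 0.2265.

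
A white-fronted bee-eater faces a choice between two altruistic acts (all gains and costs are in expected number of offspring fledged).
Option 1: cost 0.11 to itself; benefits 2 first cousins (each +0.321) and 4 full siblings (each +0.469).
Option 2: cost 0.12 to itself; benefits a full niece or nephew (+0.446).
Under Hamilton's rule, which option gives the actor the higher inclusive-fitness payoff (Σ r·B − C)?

Option 1

Option 1: r to a first cousin = 0.125.
Option 1: r to a full sibling = 0.5.
Option 1: Σ r·B − C = (2·0.125·0.321 + 4·0.5·0.469) − 0.11 = 0.90825.
Option 2: r to a full niece or nephew = 0.25.
Option 2: Σ r·B − C = (1·0.25·0.446) − 0.12 = -0.0085.
Option 1 has the higher net inclusive-fitness payoff.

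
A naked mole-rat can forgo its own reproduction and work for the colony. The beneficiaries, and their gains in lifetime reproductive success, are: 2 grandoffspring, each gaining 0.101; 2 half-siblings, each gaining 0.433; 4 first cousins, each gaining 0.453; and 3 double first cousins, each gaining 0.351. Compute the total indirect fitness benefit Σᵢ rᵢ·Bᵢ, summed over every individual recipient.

0.75675

r to a grandoffspring = 0.25 (two parent–offspring links: r = (1/2)^2 = 1/4).
r to a half-sibling = 1/4 (half-sibs share one parent — one path of length 2: r = (1/2)^2 = 1/4).
r to a first cousin = 0.125 (first cousins share one grandparent pair — two paths of length 4: r = 2·(1/2)^4 = 1/8).
r to a double first cousin = 1/4 (double first cousins share both grandparent pairs — four paths of length 4: r = 4·(1/2)^4 = 1/4).
Summing one r·B term per recipient: 2·0.25·0.101 + 2·0.25·0.433 + 4·0.125·0.453 + 3·0.25·0.351 = 0.75675.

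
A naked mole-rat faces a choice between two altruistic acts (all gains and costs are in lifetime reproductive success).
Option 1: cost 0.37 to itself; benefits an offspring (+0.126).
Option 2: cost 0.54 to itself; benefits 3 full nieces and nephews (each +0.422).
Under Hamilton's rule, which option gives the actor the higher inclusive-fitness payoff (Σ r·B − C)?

Option 2

Option 1: r to an offspring = 0.5.
Option 1: Σ r·B − C = (1·0.5·0.126) − 0.37 = -0.307.
Option 2: r to a full niece or nephew = 0.25.
Option 2: Σ r·B − C = (3·0.25·0.422) − 0.54 = -0.2235.
Option 2 has the higher net inclusive-fitness payoff.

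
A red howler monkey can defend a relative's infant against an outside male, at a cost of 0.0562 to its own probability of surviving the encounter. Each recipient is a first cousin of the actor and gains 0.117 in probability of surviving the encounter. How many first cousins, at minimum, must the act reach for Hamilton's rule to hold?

r to a first cousin = 0.125 (first cousins share one grandparent pair — two paths of length 4: r = 2·(1/2)^4 = 1/8).
Hamilton's rule: n·r·B > C  ⇒  n > C/(r·B) = 0.0562/(0.125·0.117) = 3.843.
The smallest integer exceeding 3.843 is 4.

4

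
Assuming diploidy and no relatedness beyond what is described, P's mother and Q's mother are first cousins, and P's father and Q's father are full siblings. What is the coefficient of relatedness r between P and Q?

Relatedness sums over independent paths through distinct common ancestors.
P and Q are related in two ways: second cousins through their mothers (r = 1/32) and first cousins through their fathers (r = 1/8).
r = 1/32 + 1/8 = 5/32 = 0.15625.

0.15625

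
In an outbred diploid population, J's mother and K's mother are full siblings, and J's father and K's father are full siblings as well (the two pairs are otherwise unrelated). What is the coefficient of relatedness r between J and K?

Relatedness sums over independent paths through distinct common ancestors.
J and K are related in two ways: first cousins through their mothers (r = 1/8) and first cousins through their fathers (r = 1/8) — i.e. double first cousins.
r = 1/8 + 1/8 = 0.25.

0.25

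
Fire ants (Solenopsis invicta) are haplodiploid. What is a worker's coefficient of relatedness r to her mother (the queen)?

One meiotic link between diploid queen and diploid daughter: r = 1/2.

0.5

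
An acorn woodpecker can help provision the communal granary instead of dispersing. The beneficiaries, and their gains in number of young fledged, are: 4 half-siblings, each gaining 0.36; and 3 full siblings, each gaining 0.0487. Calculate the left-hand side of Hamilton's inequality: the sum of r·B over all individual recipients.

r to a half-sibling = 0.25 (half-sibs share one parent — one path of length 2: r = (1/2)^2 = 1/4).
r to a full sibling = 0.5 (full sibs share both parents — two paths of length 2: r = 2·(1/2)^2 = 1/2).
Summing one r·B term per recipient: 4·0.25·0.36 + 3·0.5·0.0487 = 0.43305.

0.43305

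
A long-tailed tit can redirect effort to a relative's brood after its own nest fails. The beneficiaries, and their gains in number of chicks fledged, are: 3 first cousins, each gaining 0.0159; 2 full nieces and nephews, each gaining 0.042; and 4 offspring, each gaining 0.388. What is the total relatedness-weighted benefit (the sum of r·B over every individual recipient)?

0.8029625

r to a first cousin = 1/8 (first cousins share one grandparent pair — two paths of length 4: r = 2·(1/2)^4 = 1/8).
r to a full niece or nephew = 1/4 (full aunt/uncle↔niece/nephew: two paths of length 3 through the shared grandparent pair: r = 2·(1/2)^3 = 1/4).
r to an offspring = 0.5 (one parent–offspring link: r = (1/2)^1 = 1/2).
Summing one r·B term per recipient: 3·0.125·0.0159 + 2·0.25·0.042 + 4·0.5·0.388 = 0.8029625.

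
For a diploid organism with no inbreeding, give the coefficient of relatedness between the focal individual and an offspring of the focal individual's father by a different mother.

Each parent–offspring link contributes a factor of 1/2, and independent paths through distinct common ancestors add.
Half-sibs share one parent — one path of length 2: r = (1/2)^2 = 1/4.

0.25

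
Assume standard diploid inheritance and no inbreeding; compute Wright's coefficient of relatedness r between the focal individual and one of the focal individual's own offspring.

0.5

Each parent–offspring link contributes a factor of 1/2, and independent paths through distinct common ancestors add.
One parent–offspring link: r = (1/2)^1 = 1/2.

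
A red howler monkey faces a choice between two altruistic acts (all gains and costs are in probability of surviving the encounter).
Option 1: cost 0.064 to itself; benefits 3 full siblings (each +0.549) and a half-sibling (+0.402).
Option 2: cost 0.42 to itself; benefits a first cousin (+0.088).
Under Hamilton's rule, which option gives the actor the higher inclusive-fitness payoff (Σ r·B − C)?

Option 1

Option 1: r to a full sibling = 0.5.
Option 1: r to a half-sibling = 0.25.
Option 1: Σ r·B − C = (3·0.5·0.549 + 1·0.25·0.402) − 0.064 = 0.86.
Option 2: r to a first cousin = 0.125.
Option 2: Σ r·B − C = (1·0.125·0.088) − 0.42 = -0.409.
Option 1 has the higher net inclusive-fitness payoff.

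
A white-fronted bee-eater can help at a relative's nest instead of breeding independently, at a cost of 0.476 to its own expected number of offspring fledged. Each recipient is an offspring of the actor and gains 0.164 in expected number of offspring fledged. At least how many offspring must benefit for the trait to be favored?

6

r to an offspring = 0.5 (one parent–offspring link: r = (1/2)^1 = 1/2).
Hamilton's rule: n·r·B > C  ⇒  n > C/(r·B) = 0.476/(0.5·0.164) = 5.805.
The smallest integer exceeding 5.805 is 6.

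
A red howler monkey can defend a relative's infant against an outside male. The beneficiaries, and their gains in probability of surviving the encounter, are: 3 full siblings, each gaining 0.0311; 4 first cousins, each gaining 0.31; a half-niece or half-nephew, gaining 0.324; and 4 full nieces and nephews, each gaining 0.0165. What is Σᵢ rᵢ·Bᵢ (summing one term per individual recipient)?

0.25865

r to a full sibling = 1/2 (full sibs share both parents — two paths of length 2: r = 2·(1/2)^2 = 1/2).
r to a first cousin = 0.125 (first cousins share one grandparent pair — two paths of length 4: r = 2·(1/2)^4 = 1/8).
r to a half-niece or half-nephew = 0.125 (half-aunt/uncle↔niece/nephew: one path of length 3: r = (1/2)^3 = 1/8).
r to a full niece or nephew = 1/4 (full aunt/uncle↔niece/nephew: two paths of length 3 through the shared grandparent pair: r = 2·(1/2)^3 = 1/4).
Summing one r·B term per recipient: 3·0.5·0.0311 + 4·0.125·0.31 + 1·0.125·0.324 + 4·0.25·0.0165 = 0.25865.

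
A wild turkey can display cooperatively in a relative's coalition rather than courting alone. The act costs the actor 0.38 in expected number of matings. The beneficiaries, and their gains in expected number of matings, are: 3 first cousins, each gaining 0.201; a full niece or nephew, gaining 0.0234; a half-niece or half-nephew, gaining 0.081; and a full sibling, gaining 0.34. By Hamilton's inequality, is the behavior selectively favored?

Hamilton's rule: the trait is favored when the sum of r·B over every recipient exceeds the actor's cost C.
r to a first cousin = 0.125 (first cousins share one grandparent pair — two paths of length 4: r = 2·(1/2)^4 = 1/8).
r to a full niece or nephew = 0.25 (full aunt/uncle↔niece/nephew: two paths of length 3 through the shared grandparent pair: r = 2·(1/2)^3 = 1/4).
r to a half-niece or half-nephew = 0.125 (half-aunt/uncle↔niece/nephew: one path of length 3: r = (1/2)^3 = 1/8).
r to a full sibling = 1/2 (full sibs share both parents — two paths of length 2: r = 2·(1/2)^2 = 1/2).
Summing one r·B term per recipient: 3·0.125·0.201 + 1·0.25·0.0234 + 1·0.125·0.081 + 1·0.5·0.34 = 0.26135.
0.26135 < 0.38: the indirect benefit is less than the cost.

No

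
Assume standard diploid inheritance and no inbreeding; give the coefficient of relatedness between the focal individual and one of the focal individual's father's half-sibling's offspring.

0.0625

Each parent–offspring link contributes a factor of 1/2, and independent paths through distinct common ancestors add.
Half first cousins share one grandparent — one path of length 4: r = (1/2)^4 = 1/16.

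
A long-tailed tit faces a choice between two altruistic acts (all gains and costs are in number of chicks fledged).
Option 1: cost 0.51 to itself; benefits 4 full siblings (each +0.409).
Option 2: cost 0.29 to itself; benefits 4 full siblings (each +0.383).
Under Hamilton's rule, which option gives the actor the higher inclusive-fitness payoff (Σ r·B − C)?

Option 1: r to a full sibling = 0.5.
Option 1: Σ r·B − C = (4·0.5·0.409) − 0.51 = 0.308.
Option 2: r to a full sibling = 0.5.
Option 2: Σ r·B − C = (4·0.5·0.383) − 0.29 = 0.476.
Option 2 has the higher net inclusive-fitness payoff.

Option 2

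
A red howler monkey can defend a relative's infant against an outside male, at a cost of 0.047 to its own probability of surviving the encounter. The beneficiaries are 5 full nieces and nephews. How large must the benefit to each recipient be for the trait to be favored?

r to a full niece or nephew = 0.25 (full aunt/uncle↔niece/nephew: two paths of length 3 through the shared grandparent pair: r = 2·(1/2)^3 = 1/4).
Hamilton's rule with n recipients of equal r: n·r·B > C, so B > C/(n·r) = 0.047/(5·0.25) = 0.0376.

0.0376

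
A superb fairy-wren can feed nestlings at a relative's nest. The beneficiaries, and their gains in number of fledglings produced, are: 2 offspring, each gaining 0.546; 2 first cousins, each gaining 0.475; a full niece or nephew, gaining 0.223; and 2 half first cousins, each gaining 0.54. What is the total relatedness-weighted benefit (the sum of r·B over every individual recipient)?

0.788

r to an offspring = 1/2 (one parent–offspring link: r = (1/2)^1 = 1/2).
r to a first cousin = 1/8 (first cousins share one grandparent pair — two paths of length 4: r = 2·(1/2)^4 = 1/8).
r to a full niece or nephew = 0.25 (full aunt/uncle↔niece/nephew: two paths of length 3 through the shared grandparent pair: r = 2·(1/2)^3 = 1/4).
r to a half first cousin = 0.0625 (half first cousins share one grandparent — one path of length 4: r = (1/2)^4 = 1/16).
Summing one r·B term per recipient: 2·0.5·0.546 + 2·0.125·0.475 + 1·0.25·0.223 + 2·0.0625·0.54 = 0.788.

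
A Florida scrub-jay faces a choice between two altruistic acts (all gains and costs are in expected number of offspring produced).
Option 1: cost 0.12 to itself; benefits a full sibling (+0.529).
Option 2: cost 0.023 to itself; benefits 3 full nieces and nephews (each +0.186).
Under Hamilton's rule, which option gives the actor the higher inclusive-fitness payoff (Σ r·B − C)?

Option 1

Option 1: r to a full sibling = 0.5.
Option 1: Σ r·B − C = (1·0.5·0.529) − 0.12 = 0.1445.
Option 2: r to a full niece or nephew = 0.25.
Option 2: Σ r·B − C = (3·0.25·0.186) − 0.023 = 0.1165.
Option 1 has the higher net inclusive-fitness payoff.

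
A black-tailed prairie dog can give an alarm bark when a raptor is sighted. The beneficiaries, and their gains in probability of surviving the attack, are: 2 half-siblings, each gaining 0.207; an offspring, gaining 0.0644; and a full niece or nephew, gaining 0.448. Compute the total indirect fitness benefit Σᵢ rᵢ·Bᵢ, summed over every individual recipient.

r to a half-sibling = 0.25 (half-sibs share one parent — one path of length 2: r = (1/2)^2 = 1/4).
r to an offspring = 1/2 (one parent–offspring link: r = (1/2)^1 = 1/2).
r to a full niece or nephew = 0.25 (full aunt/uncle↔niece/nephew: two paths of length 3 through the shared grandparent pair: r = 2·(1/2)^3 = 1/4).
Summing one r·B term per recipient: 2·0.25·0.207 + 1·0.5·0.0644 + 1·0.25·0.448 = 0.2477.

0.2477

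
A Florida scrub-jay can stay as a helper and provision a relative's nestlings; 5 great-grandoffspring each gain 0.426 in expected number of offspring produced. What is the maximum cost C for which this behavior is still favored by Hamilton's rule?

r to a great-grandoffspring = 1/8 (three parent–offspring links: r = (1/2)^3 = 1/8).
Hamilton's rule: n·r·B > C, so the trait is favored while C < n·r·B = 5·0.125·0.426 = 0.26625.

0.26625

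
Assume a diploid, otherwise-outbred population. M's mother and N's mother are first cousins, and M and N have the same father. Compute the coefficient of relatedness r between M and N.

Relatedness sums over independent paths through distinct common ancestors.
M and N are related in two ways: second cousins through their mothers (r = 1/32) and half-sibs through their shared father (r = 1/4).
r = 1/32 + 1/4 = 0.28125.

0.28125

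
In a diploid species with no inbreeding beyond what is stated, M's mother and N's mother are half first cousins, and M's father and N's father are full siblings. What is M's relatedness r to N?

Independent pedigree routes through distinct common ancestors add.
M and N are related in two ways: half second cousins through their mothers (r = 1/64) and first cousins through their fathers (r = 1/8).
r = 1/64 + 1/8 = 9/64 = 0.140625.

0.140625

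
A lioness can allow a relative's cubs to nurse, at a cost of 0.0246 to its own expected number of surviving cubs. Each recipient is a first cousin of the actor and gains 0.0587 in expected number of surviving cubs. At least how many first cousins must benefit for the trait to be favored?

4

r to a first cousin = 0.125 (first cousins share one grandparent pair — two paths of length 4: r = 2·(1/2)^4 = 1/8).
Hamilton's rule: n·r·B > C  ⇒  n > C/(r·B) = 0.0246/(0.125·0.0587) = 3.353.
The smallest integer exceeding 3.353 is 4.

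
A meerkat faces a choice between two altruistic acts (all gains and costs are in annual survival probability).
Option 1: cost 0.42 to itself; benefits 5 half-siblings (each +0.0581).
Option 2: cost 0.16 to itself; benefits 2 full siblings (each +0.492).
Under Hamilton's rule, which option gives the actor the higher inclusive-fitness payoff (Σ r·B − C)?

Option 2

Option 1: r to a half-sibling = 0.25.
Option 1: Σ r·B − C = (5·0.25·0.0581) − 0.42 = -0.347375.
Option 2: r to a full sibling = 0.5.
Option 2: Σ r·B − C = (2·0.5·0.492) − 0.16 = 0.332.
Option 2 has the higher net inclusive-fitness payoff.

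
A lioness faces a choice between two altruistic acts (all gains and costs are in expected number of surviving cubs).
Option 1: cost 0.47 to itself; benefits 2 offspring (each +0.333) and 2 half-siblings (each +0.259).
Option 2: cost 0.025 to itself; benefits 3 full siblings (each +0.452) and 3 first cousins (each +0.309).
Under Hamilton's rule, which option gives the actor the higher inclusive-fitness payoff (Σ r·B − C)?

Option 2

Option 1: r to an offspring = 0.5.
Option 1: r to a half-sibling = 0.25.
Option 1: Σ r·B − C = (2·0.5·0.333 + 2·0.25·0.259) − 0.47 = -0.0075.
Option 2: r to a full sibling = 0.5.
Option 2: r to a first cousin = 0.125.
Option 2: Σ r·B − C = (3·0.5·0.452 + 3·0.125·0.309) − 0.025 = 0.768875.
Option 2 has the higher net inclusive-fitness payoff.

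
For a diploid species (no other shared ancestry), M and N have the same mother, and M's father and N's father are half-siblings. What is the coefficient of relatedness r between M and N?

0.3125

Wright's path rule: contributions from independent ancestry routes add.
M and N are related in two ways: half-sibs through their shared mother (r = 1/4) and half first cousins through their fathers (r = 1/16).
r = 1/4 + 1/16 = 5/16 = 0.3125.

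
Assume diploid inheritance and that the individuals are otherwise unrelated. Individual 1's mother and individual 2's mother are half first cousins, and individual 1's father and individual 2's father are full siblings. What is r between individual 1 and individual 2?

Wright's path rule: contributions from independent ancestry routes add.
Individual 1 and individual 2 are related in two ways: half second cousins through their mothers (r = 1/64) and first cousins through their fathers (r = 1/8).
r = 1/64 + 1/8 = 0.140625.

0.140625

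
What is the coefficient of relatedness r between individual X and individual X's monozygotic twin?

Each parent–offspring link contributes a factor of 1/2, and independent paths through distinct common ancestors add.
Monozygotic twins share every allele identical by descent: r = 1.

1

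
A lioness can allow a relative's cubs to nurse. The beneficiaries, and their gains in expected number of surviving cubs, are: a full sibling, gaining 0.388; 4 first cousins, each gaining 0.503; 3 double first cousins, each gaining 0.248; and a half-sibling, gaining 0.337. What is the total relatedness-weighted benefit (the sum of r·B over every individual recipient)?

r to a full sibling = 0.5 (full sibs share both parents — two paths of length 2: r = 2·(1/2)^2 = 1/2).
r to a first cousin = 0.125 (first cousins share one grandparent pair — two paths of length 4: r = 2·(1/2)^4 = 1/8).
r to a double first cousin = 0.25 (double first cousins share both grandparent pairs — four paths of length 4: r = 4·(1/2)^4 = 1/4).
r to a half-sibling = 1/4 (half-sibs share one parent — one path of length 2: r = (1/2)^2 = 1/4).
Summing one r·B term per recipient: 1·0.5·0.388 + 4·0.125·0.503 + 3·0.25·0.248 + 1·0.25·0.337 = 0.71575.

0.71575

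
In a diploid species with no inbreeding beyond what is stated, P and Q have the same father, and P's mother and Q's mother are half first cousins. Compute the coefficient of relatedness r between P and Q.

0.265625

Independent pedigree routes through distinct common ancestors add.
P and Q are related in two ways: half-sibs through their shared father (r = 1/4) and half second cousins through their mothers (r = 1/64).
r = 1/4 + 1/64 = 0.265625.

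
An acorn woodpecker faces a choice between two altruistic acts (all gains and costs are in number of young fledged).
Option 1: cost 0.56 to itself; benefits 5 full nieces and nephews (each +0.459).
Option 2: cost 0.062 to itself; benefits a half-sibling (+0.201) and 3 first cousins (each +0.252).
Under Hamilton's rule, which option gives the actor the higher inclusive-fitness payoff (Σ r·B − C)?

Option 1: r to a full niece or nephew = 0.25.
Option 1: Σ r·B − C = (5·0.25·0.459) − 0.56 = 0.01375.
Option 2: r to a half-sibling = 0.25.
Option 2: r to a first cousin = 0.125.
Option 2: Σ r·B − C = (1·0.25·0.201 + 3·0.125·0.252) − 0.062 = 0.08275.
Option 2 has the higher net inclusive-fitness payoff.

Option 2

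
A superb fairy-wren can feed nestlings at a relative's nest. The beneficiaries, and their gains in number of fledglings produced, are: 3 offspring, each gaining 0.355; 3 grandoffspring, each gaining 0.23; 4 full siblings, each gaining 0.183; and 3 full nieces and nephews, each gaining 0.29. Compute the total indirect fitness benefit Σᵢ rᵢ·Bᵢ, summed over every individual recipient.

r to an offspring = 0.5 (one parent–offspring link: r = (1/2)^1 = 1/2).
r to a grandoffspring = 1/4 (two parent–offspring links: r = (1/2)^2 = 1/4).
r to a full sibling = 0.5 (full sibs share both parents — two paths of length 2: r = 2·(1/2)^2 = 1/2).
r to a full niece or nephew = 0.25 (full aunt/uncle↔niece/nephew: two paths of length 3 through the shared grandparent pair: r = 2·(1/2)^3 = 1/4).
Summing one r·B term per recipient: 3·0.5·0.355 + 3·0.25·0.23 + 4·0.5·0.183 + 3·0.25·0.29 = 1.2885.

1.2885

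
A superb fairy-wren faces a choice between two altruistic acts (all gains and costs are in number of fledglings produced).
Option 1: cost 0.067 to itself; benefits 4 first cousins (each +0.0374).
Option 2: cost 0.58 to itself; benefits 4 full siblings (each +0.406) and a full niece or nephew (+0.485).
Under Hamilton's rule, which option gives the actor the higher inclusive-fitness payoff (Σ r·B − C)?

Option 1: r to a first cousin = 0.125.
Option 1: Σ r·B − C = (4·0.125·0.0374) − 0.067 = -0.0483.
Option 2: r to a full sibling = 0.5.
Option 2: r to a full niece or nephew = 0.25.
Option 2: Σ r·B − C = (4·0.5·0.406 + 1·0.25·0.485) − 0.58 = 0.35325.
Option 2 has the higher net inclusive-fitness payoff.

Option 2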